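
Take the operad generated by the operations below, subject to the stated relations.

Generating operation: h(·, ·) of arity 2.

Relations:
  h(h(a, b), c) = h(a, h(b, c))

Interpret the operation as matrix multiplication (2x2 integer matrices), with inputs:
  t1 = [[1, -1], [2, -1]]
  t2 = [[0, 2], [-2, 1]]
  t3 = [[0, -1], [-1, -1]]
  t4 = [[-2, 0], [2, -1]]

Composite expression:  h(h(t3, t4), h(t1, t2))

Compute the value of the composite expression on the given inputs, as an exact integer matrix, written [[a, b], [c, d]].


[[-2, 1], [2, 3]]

h(t3, t4) = [[-2, 1], [0, 1]]
h(t1, t2) = [[2, 1], [2, 3]]
h(h(t3, t4), h(t1, t2)) = [[-2, 1], [2, 3]]


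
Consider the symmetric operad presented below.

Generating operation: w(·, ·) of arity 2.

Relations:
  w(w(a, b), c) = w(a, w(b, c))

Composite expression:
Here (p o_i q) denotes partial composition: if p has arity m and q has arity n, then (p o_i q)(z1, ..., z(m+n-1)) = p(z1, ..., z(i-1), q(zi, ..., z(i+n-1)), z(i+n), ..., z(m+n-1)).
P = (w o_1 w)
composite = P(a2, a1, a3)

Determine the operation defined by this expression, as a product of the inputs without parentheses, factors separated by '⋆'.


a2 ⋆ a1 ⋆ a3

Key point: w is associative — brackets drop, the a-order remains.
w(a2, a1) collapses to a2 ⋆ a1
w(w(a2, a1), a3) collapses to a2 ⋆ a1 ⋆ a3


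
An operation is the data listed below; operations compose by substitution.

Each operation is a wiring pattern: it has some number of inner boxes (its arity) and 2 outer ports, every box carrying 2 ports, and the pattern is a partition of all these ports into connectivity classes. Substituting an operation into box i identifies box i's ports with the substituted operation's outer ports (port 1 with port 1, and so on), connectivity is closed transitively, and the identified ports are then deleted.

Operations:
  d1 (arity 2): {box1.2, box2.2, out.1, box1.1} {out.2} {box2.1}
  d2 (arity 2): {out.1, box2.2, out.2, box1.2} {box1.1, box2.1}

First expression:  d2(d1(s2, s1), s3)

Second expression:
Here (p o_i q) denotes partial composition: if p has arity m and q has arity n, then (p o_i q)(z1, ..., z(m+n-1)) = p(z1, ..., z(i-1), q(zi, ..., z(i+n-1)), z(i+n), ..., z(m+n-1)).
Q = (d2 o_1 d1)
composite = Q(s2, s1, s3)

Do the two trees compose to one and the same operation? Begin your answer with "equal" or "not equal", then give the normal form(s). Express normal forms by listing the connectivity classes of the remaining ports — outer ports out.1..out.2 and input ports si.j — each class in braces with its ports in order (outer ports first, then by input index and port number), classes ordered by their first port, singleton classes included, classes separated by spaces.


The first expression reduces to {out.1, out.2, s3.2} {s1.1} {s1.2, s2.1, s2.2, s3.1}
The second expression reduces to {out.1, out.2, s3.2} {s1.1} {s1.2, s2.1, s2.2, s3.1}
One common form — equal.

equal; the common form is {out.1, out.2, s3.2} {s1.1} {s1.2, s2.1, s2.2, s3.1}


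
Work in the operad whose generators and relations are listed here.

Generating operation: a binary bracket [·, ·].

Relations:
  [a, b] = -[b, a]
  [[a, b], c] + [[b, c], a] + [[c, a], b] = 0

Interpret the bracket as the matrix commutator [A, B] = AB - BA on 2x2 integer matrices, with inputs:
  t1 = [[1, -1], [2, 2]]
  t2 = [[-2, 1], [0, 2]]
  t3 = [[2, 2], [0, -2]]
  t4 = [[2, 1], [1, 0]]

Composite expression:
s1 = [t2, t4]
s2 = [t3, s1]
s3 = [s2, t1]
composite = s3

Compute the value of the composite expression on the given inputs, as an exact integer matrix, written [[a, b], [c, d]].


[[-72, -44], [-16, 72]]


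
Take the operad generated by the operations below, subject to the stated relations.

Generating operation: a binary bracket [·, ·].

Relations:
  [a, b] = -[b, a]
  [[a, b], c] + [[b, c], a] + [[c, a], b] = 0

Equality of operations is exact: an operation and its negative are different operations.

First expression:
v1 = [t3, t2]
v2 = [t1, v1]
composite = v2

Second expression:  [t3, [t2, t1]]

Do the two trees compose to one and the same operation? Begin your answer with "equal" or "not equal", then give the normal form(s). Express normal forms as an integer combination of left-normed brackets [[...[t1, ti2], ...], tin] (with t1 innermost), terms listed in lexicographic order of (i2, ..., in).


not equal; first: -[[t1, t2], t3] + [[t1, t3], t2]; second: [[t1, t2], t3]

The first expression reduces to -[[t1, t2], t3] + [[t1, t3], t2]
The second expression reduces to [[t1, t2], t3]
Distinct normal forms: not equal.


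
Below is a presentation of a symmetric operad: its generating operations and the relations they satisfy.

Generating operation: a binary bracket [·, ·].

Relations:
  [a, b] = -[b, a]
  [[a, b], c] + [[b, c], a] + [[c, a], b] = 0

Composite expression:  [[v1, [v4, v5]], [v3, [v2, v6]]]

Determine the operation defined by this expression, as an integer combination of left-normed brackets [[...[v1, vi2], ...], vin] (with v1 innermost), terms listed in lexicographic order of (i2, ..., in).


Antisymmetry and Jacobi reduce to v1-anchored left-normed brackets.
Composite bracket: [[v1, [v4, v5]], [v3, [v2, v6]]]
Full expansion: 32 signed words from ab - ba (2^5 = 32).
Collect the words opening with v1:
  the word v1v4v5v2v6v3 carries sign -1 and contributes -[[[[[v1, v4], v5], v2], v6], v3]
  the word v1v4v5v3v2v6 carries sign +1 and contributes +[[[[[v1, v4], v5], v3], v2], v6]
  the word v1v4v5v3v6v2 carries sign -1 and contributes -[[[[[v1, v4], v5], v3], v6], v2]
  the word v1v4v5v6v2v3 carries sign +1 and contributes +[[[[[v1, v4], v5], v6], v2], v3]
  the word v1v5v4v2v6v3 carries sign +1 and contributes +[[[[[v1, v5], v4], v2], v6], v3]
  the word v1v5v4v3v2v6 carries sign -1 and contributes -[[[[[v1, v5], v4], v3], v2], v6]
  the word v1v5v4v3v6v2 carries sign +1 and contributes +[[[[[v1, v5], v4], v3], v6], v2]
  the word v1v5v4v6v2v3 carries sign -1 and contributes -[[[[[v1, v5], v4], v6], v2], v3]

-[[[[[v1, v4], v5], v2], v6], v3] + [[[[[v1, v4], v5], v3], v2], v6] - [[[[[v1, v4], v5], v3], v6], v2] + [[[[[v1, v4], v5], v6], v2], v3] + [[[[[v1, v5], v4], v2], v6], v3] - [[[[[v1, v5], v4], v3], v2], v6] + [[[[[v1, v5], v4], v3], v6], v2] - [[[[[v1, v5], v4], v6], v2], v3]


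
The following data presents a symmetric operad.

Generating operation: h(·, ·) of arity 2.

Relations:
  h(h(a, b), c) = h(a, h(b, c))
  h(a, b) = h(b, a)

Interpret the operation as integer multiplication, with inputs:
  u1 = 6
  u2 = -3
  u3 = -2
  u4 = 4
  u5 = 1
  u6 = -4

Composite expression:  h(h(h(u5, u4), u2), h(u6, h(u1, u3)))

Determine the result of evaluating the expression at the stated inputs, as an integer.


-576

h(u5, u4) = 4
h(h(u5, u4), u2) = -12
h(u1, u3) = -12
h(u6, h(u1, u3)) = 48
h(h(h(u5, u4), u2), h(u6, h(u1, u3))) = -576


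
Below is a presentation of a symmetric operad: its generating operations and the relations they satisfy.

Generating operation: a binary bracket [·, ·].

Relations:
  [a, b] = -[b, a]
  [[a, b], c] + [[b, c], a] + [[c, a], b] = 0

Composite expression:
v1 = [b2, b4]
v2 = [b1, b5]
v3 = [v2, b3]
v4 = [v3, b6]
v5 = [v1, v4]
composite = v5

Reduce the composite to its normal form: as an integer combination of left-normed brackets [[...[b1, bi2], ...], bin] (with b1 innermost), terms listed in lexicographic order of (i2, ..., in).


-[[[[[b1, b5], b3], b6], b2], b4] + [[[[[b1, b5], b3], b6], b4], b2]

Skip Jacobi rewriting: expand, keep b1-initial words, read off terms.
Composite bracket: [[b2, b4], [[[b1, b5], b3], b6]]
The bracket unfolds into 32 signed words via [a, b] = ab - ba (2^5 = 32).
The b1-initial words carry the normal form:
  b1b5b3b6b2b4 appears with sign -1, giving the term -[[[[[b1, b5], b3], b6], b2], b4]
  b1b5b3b6b4b2 appears with sign +1, giving the term +[[[[[b1, b5], b3], b6], b4], b2]


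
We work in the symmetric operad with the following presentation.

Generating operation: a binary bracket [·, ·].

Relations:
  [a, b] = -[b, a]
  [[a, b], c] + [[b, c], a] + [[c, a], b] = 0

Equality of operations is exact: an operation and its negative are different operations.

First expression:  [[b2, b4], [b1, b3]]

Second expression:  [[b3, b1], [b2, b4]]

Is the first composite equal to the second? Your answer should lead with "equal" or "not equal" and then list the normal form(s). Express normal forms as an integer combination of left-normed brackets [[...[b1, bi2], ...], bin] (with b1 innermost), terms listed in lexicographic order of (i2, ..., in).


In normal form, the first expression is -[[[b1, b3], b2], b4] + [[[b1, b3], b4], b2]
In normal form, the second expression is -[[[b1, b3], b2], b4] + [[[b1, b3], b4], b2]
One common form — equal.

equal; the common form is -[[[b1, b3], b2], b4] + [[[b1, b3], b4], b2]


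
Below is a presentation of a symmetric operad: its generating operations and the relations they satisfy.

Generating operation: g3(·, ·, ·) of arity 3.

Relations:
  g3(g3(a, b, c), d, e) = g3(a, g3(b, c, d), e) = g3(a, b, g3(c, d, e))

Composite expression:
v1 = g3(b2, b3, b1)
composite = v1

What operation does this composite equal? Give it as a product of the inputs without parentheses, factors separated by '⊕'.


b2 ⊕ b3 ⊕ b1

Key point: g3 is associative — brackets drop, the b-order remains.
g3(b2, b3, b1) collapses to b2 ⊕ b3 ⊕ b1


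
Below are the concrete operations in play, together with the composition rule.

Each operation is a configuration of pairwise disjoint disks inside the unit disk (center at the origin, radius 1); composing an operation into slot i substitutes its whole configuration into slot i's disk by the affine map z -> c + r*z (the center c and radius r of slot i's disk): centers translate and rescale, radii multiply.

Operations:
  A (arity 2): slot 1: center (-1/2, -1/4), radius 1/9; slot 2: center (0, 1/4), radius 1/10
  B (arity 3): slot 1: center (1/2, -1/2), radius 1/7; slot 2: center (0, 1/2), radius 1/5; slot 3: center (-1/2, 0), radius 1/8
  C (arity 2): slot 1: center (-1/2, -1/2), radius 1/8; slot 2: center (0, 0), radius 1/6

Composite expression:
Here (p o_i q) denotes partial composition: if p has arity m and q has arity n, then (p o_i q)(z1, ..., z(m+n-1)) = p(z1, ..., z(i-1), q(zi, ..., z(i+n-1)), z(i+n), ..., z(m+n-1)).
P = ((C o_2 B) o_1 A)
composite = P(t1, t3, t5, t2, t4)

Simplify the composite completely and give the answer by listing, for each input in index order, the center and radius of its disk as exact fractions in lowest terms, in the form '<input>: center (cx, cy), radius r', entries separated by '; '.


t1: center (-9/16, -17/32), radius 1/72; t2: center (0, 1/12), radius 1/30; t3: center (-1/2, -15/32), radius 1/80; t4: center (-1/12, 0), radius 1/48; t5: center (1/12, -1/12), radius 1/42


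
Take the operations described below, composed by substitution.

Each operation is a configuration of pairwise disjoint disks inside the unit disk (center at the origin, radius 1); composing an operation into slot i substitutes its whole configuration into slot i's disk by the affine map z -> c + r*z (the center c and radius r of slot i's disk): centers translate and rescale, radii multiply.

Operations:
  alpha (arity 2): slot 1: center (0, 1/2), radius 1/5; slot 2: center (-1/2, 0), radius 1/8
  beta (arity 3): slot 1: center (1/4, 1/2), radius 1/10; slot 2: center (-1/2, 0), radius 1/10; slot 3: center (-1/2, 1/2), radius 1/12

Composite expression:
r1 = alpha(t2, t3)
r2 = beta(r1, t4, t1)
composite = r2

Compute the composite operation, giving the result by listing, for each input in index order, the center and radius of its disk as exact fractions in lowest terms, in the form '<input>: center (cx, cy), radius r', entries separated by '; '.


Nesting under beta composes maps z -> c + r*z down each t-path.
for t2, the 2-step affine chain lands on center (1/4, 11/20), radius 1/50
for t3, the 2-step affine chain lands on center (1/5, 1/2), radius 1/80
for t4, the 1-step affine chain lands on center (-1/2, 0), radius 1/10
for t1, the 1-step affine chain lands on center (-1/2, 1/2), radius 1/12

t1: center (-1/2, 1/2), radius 1/12; t2: center (1/4, 11/20), radius 1/50; t3: center (1/5, 1/2), radius 1/80; t4: center (-1/2, 0), radius 1/10


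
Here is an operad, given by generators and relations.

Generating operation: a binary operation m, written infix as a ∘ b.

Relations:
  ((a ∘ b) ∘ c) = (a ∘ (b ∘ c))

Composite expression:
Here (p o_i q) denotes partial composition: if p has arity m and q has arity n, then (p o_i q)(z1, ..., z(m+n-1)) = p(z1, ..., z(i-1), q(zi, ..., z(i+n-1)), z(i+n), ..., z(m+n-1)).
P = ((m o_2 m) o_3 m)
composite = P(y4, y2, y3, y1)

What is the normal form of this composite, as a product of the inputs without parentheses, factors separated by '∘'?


Associativity of m dissolves the nesting; only the y-input order survives.
(y3 ∘ y1) spells out as y3 ∘ y1
(y2 ∘ (y3 ∘ y1)) spells out as y2 ∘ y3 ∘ y1
(y4 ∘ (y2 ∘ (y3 ∘ y1))) spells out as y4 ∘ y2 ∘ y3 ∘ y1

y4 ∘ y2 ∘ y3 ∘ y1


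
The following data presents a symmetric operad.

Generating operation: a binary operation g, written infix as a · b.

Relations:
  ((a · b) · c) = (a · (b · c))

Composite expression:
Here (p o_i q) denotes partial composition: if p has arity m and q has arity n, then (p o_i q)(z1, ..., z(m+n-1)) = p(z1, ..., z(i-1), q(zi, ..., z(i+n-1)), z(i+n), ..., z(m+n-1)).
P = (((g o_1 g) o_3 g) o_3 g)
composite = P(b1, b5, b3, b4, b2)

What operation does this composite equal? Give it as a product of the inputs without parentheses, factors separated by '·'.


b1 · b5 · b3 · b4 · b2

Key point: g is associative — brackets drop, the b-order remains.
(b1 · b5) spells out as b1 · b5
(b3 · b4) spells out as b3 · b4
((b3 · b4) · b2) spells out as b3 · b4 · b2
((b1 · b5) · ((b3 · b4) · b2)) spells out as b1 · b5 · b3 · b4 · b2


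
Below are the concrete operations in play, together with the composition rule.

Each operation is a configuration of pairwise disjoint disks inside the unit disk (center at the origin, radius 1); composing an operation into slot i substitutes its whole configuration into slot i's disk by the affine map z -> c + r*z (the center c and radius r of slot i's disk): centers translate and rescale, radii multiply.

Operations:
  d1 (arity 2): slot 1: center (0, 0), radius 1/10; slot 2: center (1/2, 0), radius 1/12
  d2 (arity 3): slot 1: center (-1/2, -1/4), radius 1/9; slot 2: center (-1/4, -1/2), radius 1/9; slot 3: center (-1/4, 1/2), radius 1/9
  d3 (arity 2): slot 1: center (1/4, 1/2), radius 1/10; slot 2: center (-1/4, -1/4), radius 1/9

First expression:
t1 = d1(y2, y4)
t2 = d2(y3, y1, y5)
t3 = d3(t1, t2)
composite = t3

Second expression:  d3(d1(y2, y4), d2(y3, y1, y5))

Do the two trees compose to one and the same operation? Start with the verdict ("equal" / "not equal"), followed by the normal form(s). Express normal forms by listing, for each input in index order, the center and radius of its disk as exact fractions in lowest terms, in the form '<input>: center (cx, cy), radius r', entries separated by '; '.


equal — both sides give y1: center (-5/18, -11/36), radius 1/81; y2: center (1/4, 1/2), radius 1/100; y3: center (-11/36, -5/18), radius 1/81; y4: center (3/10, 1/2), radius 1/120; y5: center (-5/18, -7/36), radius 1/81

The first expression reduces to y1: center (-5/18, -11/36), radius 1/81; y2: center (1/4, 1/2), radius 1/100; y3: center (-11/36, -5/18), radius 1/81; y4: center (3/10, 1/2), radius 1/120; y5: center (-5/18, -7/36), radius 1/81
The second expression reduces to y1: center (-5/18, -11/36), radius 1/81; y2: center (1/4, 1/2), radius 1/100; y3: center (-11/36, -5/18), radius 1/81; y4: center (3/10, 1/2), radius 1/120; y5: center (-5/18, -7/36), radius 1/81
Both agree, so they are equal.


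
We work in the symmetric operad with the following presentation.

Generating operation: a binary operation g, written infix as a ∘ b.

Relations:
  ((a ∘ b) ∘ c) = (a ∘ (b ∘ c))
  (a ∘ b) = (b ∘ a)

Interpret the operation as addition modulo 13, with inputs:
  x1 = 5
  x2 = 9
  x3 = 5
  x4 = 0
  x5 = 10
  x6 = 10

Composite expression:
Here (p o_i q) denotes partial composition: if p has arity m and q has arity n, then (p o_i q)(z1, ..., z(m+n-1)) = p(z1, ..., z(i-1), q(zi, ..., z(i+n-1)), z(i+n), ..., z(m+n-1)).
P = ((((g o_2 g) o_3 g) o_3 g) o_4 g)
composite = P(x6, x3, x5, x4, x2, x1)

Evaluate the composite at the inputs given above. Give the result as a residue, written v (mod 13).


0 (mod 13)

(x4 ∘ x2) = 9
(x5 ∘ (x4 ∘ x2)) = 6
((x5 ∘ (x4 ∘ x2)) ∘ x1) = 11
(x3 ∘ ((x5 ∘ (x4 ∘ x2)) ∘ x1)) = 3
(x6 ∘ (x3 ∘ ((x5 ∘ (x4 ∘ x2)) ∘ x1))) = 0


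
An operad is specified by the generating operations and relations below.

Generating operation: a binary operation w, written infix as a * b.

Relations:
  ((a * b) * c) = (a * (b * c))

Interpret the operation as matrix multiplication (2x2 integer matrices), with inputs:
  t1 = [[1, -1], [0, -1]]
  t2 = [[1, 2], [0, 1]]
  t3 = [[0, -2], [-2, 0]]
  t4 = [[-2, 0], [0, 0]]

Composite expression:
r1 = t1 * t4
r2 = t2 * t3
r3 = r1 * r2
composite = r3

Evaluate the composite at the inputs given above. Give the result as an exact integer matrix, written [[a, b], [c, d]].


[[8, 4], [0, 0]]

(t1 * t4) = [[-2, 0], [0, 0]]
(t2 * t3) = [[-4, -2], [-2, 0]]
((t1 * t4) * (t2 * t3)) = [[8, 4], [0, 0]]


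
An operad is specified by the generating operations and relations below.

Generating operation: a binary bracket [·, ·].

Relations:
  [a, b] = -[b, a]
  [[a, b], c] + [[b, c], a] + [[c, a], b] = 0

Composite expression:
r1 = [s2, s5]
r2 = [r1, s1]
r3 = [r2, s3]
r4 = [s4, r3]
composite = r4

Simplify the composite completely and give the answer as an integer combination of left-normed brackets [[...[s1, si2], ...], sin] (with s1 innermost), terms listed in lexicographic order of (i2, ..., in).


[[[[s1, s2], s5], s3], s4] - [[[[s1, s5], s2], s3], s4]


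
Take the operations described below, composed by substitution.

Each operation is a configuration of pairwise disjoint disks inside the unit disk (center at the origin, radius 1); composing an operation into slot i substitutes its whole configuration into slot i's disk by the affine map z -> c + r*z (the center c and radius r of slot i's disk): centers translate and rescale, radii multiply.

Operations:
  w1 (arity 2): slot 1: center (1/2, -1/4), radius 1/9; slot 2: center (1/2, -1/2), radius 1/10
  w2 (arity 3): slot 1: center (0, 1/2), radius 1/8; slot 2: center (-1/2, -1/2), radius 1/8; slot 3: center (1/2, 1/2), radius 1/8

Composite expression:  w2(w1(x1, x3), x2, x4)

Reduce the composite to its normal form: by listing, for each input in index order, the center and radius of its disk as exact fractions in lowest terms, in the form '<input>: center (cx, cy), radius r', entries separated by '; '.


x1: center (1/16, 15/32), radius 1/72; x2: center (-1/2, -1/2), radius 1/8; x3: center (1/16, 7/16), radius 1/80; x4: center (1/2, 1/2), radius 1/8

Nesting under w2 composes maps z -> c + r*z down each x-path.
tracing x1 down its 2-map path: center (1/16, 15/32), radius 1/72
tracing x3 down its 2-map path: center (1/16, 7/16), radius 1/80
tracing x2 down its 1-map path: center (-1/2, -1/2), radius 1/8
tracing x4 down its 1-map path: center (1/2, 1/2), radius 1/8


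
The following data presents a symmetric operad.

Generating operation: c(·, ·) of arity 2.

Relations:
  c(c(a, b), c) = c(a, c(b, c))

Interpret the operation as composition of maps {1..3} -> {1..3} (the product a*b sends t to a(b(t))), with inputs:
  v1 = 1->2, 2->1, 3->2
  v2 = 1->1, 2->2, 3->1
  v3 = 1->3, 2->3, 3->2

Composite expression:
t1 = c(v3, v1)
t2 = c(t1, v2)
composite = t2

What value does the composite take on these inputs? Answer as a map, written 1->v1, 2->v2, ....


1->3, 2->3, 3->3

c(v3, v1) = 1->3, 2->3, 3->3
c(c(v3, v1), v2) = 1->3, 2->3, 3->3


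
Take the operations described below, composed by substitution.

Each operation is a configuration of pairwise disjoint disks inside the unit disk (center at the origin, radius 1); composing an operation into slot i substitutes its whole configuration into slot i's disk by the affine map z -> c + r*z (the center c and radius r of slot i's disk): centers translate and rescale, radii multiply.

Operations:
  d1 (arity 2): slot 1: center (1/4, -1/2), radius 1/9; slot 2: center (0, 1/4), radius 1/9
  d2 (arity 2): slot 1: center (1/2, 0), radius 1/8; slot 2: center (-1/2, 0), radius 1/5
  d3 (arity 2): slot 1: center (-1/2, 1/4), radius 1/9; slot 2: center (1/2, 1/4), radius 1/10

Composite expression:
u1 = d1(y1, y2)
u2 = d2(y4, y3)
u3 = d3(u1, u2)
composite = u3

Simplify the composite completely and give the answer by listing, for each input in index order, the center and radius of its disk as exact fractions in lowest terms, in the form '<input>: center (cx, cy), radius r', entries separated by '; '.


Follow each y-input down from d3: c' goes to c + r*c', radius to r*r'.
tracing y1 down its 2-map path: center (-17/36, 7/36), radius 1/81
tracing y2 down its 2-map path: center (-1/2, 5/18), radius 1/81
tracing y4 down its 2-map path: center (11/20, 1/4), radius 1/80
tracing y3 down its 2-map path: center (9/20, 1/4), radius 1/50

y1: center (-17/36, 7/36), radius 1/81; y2: center (-1/2, 5/18), radius 1/81; y3: center (9/20, 1/4), radius 1/50; y4: center (11/20, 1/4), radius 1/80


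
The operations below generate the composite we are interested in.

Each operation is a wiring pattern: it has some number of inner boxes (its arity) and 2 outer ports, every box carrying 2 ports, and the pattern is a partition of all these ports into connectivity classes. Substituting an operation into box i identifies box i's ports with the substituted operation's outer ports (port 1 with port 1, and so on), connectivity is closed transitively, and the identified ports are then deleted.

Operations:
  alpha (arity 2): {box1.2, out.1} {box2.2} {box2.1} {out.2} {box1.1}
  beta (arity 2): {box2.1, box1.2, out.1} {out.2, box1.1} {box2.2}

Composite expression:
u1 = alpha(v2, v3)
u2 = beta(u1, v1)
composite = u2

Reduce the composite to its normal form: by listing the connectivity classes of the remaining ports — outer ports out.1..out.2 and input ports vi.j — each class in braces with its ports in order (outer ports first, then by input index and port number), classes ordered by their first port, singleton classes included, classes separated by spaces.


{out.1, v1.1} {out.2, v2.2} {v1.2} {v2.1} {v3.1} {v3.2}

Two ports join when wires chain via beta-identified ports.
through alpha, on inputs (v2, v3): {out.1, v2.2} {out.2} {v2.1} {v3.1} {v3.2} (out.j = stage outer ports)
through beta, on inputs (v2, v3, v1): {out.1, v1.1} {out.2, v2.2} {v1.2} {v2.1} {v3.1} {v3.2} (out.j = stage outer ports)


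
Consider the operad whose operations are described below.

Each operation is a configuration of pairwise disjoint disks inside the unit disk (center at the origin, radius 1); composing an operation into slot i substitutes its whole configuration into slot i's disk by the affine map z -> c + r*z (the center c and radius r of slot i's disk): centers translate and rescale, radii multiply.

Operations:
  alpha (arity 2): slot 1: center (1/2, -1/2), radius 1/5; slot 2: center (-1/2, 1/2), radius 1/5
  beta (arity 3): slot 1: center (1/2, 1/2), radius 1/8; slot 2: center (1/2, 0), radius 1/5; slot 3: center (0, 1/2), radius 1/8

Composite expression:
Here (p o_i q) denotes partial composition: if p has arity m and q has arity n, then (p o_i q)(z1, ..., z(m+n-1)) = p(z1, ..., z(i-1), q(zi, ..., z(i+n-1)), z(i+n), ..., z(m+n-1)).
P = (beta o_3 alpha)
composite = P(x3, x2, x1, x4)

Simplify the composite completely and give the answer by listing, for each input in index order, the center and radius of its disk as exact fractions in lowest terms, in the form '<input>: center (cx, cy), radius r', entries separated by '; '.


x1: center (1/16, 7/16), radius 1/40; x2: center (1/2, 0), radius 1/5; x3: center (1/2, 1/2), radius 1/8; x4: center (-1/16, 9/16), radius 1/40

Each x-disk chains the slot maps above it in beta; radii multiply.
for x3, the 1-step affine chain lands on center (1/2, 1/2), radius 1/8
for x2, the 1-step affine chain lands on center (1/2, 0), radius 1/5
for x1, the 2-step affine chain lands on center (1/16, 7/16), radius 1/40
for x4, the 2-step affine chain lands on center (-1/16, 9/16), radius 1/40


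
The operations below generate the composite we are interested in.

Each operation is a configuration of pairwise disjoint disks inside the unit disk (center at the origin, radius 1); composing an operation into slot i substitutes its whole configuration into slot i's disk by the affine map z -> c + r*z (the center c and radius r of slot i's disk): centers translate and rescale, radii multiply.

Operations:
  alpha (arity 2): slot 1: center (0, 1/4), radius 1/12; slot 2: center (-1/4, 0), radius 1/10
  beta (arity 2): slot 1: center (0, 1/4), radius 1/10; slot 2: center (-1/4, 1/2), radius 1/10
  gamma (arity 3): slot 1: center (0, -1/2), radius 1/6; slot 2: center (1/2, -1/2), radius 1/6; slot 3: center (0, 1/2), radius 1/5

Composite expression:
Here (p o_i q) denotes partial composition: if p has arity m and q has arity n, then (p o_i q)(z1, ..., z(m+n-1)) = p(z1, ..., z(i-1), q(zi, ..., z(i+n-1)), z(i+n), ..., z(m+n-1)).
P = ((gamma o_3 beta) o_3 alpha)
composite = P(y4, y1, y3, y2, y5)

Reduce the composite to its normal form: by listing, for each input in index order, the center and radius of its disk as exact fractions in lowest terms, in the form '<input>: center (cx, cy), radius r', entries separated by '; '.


y1: center (1/2, -1/2), radius 1/6; y2: center (-1/200, 11/20), radius 1/500; y3: center (0, 111/200), radius 1/600; y4: center (0, -1/2), radius 1/6; y5: center (-1/20, 3/5), radius 1/50

Only the slot chain above each y matters under gamma; compose those maps.
for y4, the 1-step affine chain lands on center (0, -1/2), radius 1/6
for y1, the 1-step affine chain lands on center (1/2, -1/2), radius 1/6
for y3, the 3-step affine chain lands on center (0, 111/200), radius 1/600
for y2, the 3-step affine chain lands on center (-1/200, 11/20), radius 1/500
for y5, the 2-step affine chain lands on center (-1/20, 3/5), radius 1/50


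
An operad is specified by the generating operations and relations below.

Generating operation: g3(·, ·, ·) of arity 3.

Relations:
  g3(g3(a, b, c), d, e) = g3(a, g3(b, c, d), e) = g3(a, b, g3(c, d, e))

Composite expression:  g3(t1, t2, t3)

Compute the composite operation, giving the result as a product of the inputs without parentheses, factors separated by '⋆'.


t1 ⋆ t2 ⋆ t3

Key point: g3 is associative — brackets drop, the t-order remains.
g3(t1, t2, t3) linearizes to t1 ⋆ t2 ⋆ t3


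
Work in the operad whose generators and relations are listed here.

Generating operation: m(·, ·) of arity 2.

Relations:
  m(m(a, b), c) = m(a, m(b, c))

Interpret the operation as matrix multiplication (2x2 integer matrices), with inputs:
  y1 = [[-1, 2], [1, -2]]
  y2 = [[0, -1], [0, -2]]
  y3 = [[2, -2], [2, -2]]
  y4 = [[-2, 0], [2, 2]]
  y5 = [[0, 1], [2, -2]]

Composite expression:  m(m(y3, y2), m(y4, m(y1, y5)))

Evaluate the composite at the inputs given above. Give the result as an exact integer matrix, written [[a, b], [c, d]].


m(y3, y2) = [[0, 2], [0, 2]]
m(y1, y5) = [[4, -5], [-4, 5]]
m(y4, m(y1, y5)) = [[-8, 10], [0, 0]]
m(m(y3, y2), m(y4, m(y1, y5))) = [[0, 0], [0, 0]]

[[0, 0], [0, 0]]


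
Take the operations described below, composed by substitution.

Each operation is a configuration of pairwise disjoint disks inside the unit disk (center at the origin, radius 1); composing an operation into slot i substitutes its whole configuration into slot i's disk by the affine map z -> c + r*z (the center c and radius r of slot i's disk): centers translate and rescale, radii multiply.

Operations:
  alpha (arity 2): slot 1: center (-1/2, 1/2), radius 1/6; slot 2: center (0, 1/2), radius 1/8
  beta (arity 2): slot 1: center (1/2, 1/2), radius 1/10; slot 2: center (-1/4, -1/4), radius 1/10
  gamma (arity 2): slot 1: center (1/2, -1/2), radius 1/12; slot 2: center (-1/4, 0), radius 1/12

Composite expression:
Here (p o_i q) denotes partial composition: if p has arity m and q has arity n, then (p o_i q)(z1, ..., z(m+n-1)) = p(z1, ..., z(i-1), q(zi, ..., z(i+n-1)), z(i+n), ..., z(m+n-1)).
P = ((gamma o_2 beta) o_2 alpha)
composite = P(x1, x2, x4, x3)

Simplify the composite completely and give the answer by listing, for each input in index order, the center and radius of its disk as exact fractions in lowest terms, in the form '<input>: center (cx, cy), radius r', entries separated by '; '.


x1: center (1/2, -1/2), radius 1/12; x2: center (-17/80, 11/240), radius 1/720; x3: center (-13/48, -1/48), radius 1/120; x4: center (-5/24, 11/240), radius 1/960

Nesting under gamma composes maps z -> c + r*z down each x-path.
for x1, the 1-step affine chain lands on center (1/2, -1/2), radius 1/12
for x2, the 3-step affine chain lands on center (-17/80, 11/240), radius 1/720
for x4, the 3-step affine chain lands on center (-5/24, 11/240), radius 1/960
for x3, the 2-step affine chain lands on center (-13/48, -1/48), radius 1/120


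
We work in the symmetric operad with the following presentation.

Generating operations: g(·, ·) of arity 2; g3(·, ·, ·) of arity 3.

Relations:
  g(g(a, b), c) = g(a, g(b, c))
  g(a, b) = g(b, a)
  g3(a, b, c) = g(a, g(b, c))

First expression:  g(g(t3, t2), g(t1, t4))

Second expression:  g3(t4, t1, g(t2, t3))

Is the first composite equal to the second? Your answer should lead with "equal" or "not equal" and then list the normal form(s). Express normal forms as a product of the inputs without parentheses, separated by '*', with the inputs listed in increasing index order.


equal — both sides give t1 * t2 * t3 * t4

The first expression, normalized: t1 * t2 * t3 * t4
The second expression, normalized: t1 * t2 * t3 * t4
The normal forms match — equal.


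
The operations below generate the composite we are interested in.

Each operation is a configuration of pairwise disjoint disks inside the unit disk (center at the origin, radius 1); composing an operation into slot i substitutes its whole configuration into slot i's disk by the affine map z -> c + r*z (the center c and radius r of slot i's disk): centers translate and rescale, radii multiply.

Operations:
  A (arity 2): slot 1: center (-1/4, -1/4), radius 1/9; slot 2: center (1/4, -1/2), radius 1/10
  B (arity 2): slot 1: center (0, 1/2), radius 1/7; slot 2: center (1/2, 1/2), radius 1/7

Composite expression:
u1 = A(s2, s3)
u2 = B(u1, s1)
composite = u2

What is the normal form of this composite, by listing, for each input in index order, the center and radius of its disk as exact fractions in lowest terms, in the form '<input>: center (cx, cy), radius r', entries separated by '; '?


s1: center (1/2, 1/2), radius 1/7; s2: center (-1/28, 13/28), radius 1/63; s3: center (1/28, 3/7), radius 1/70

Each s-disk chains the slot maps above it in B; radii multiply.
input s2: applying the 2 nested substitutions gives center (-1/28, 13/28), radius 1/63
input s3: applying the 2 nested substitutions gives center (1/28, 3/7), radius 1/70
input s1: applying the 1 nested substitution gives center (1/2, 1/2), radius 1/7


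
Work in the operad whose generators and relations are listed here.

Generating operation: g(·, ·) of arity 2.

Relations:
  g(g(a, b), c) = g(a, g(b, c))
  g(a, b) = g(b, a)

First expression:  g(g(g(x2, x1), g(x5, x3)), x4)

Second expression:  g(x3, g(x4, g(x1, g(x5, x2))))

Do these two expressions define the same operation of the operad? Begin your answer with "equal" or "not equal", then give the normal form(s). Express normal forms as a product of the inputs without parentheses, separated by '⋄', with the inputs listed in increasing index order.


Normal form of the first expression: x1 ⋄ x2 ⋄ x3 ⋄ x4 ⋄ x5
Normal form of the second expression: x1 ⋄ x2 ⋄ x3 ⋄ x4 ⋄ x5
Both agree, so they are equal.

equal; both compose to x1 ⋄ x2 ⋄ x3 ⋄ x4 ⋄ x5


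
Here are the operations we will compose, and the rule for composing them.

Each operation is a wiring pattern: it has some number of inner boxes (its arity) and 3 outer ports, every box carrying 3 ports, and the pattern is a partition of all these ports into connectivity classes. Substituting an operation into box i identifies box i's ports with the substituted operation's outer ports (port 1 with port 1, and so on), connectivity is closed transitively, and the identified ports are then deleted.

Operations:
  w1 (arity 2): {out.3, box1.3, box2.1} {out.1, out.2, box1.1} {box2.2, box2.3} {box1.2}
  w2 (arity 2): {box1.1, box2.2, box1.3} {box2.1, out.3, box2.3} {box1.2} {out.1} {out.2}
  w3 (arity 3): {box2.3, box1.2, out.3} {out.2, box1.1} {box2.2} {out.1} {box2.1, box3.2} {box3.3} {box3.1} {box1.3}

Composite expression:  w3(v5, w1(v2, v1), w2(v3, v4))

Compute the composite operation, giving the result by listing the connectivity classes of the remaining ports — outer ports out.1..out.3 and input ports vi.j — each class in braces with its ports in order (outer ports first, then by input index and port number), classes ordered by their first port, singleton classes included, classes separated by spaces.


Substituting into w3 glues patterns; closure does the rest.
composing w1 on (v2, v1), with out.j its own outer ports: {out.1, out.2, v2.1} {out.3, v1.1, v2.3} {v1.2, v1.3} {v2.2}
composing w2 on (v3, v4), with out.j its own outer ports: {out.1} {out.2} {out.3, v4.1, v4.3} {v3.1, v3.3, v4.2} {v3.2}
composing w3 on (v5, v2, v1, v3, v4), with out.j its own outer ports: {out.1} {out.2, v5.1} {out.3, v1.1, v2.3, v5.2} {v1.2, v1.3} {v2.1} {v2.2} {v3.1, v3.3, v4.2} {v3.2} {v4.1, v4.3} {v5.3}

{out.1} {out.2, v5.1} {out.3, v1.1, v2.3, v5.2} {v1.2, v1.3} {v2.1} {v2.2} {v3.1, v3.3, v4.2} {v3.2} {v4.1, v4.3} {v5.3}


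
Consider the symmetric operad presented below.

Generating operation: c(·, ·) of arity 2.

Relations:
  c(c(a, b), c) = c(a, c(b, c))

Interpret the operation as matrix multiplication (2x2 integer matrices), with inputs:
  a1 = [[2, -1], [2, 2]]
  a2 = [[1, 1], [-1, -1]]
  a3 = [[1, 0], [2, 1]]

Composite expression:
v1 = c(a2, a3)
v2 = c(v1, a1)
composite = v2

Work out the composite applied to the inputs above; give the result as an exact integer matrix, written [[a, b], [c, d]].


c(a2, a3) = [[3, 1], [-3, -1]]
c(c(a2, a3), a1) = [[8, -1], [-8, 1]]

[[8, -1], [-8, 1]]


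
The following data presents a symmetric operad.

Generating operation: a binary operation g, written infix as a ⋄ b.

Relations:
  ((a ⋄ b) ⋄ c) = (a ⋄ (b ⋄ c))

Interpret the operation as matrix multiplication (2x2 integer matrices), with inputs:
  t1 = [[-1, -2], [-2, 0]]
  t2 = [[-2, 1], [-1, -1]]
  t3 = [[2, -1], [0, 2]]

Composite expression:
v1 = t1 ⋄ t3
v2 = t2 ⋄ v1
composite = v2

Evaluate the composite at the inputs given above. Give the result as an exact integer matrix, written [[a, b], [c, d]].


[[0, 8], [6, 1]]

(t1 ⋄ t3) = [[-2, -3], [-4, 2]]
(t2 ⋄ (t1 ⋄ t3)) = [[0, 8], [6, 1]]


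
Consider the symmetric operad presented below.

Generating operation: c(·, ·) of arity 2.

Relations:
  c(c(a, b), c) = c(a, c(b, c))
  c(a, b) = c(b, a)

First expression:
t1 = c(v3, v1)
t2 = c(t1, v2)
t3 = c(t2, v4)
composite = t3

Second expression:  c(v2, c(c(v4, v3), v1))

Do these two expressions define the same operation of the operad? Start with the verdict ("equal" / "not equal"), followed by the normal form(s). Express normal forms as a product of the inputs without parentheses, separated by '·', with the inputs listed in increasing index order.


equal — both sides give v1 · v2 · v3 · v4


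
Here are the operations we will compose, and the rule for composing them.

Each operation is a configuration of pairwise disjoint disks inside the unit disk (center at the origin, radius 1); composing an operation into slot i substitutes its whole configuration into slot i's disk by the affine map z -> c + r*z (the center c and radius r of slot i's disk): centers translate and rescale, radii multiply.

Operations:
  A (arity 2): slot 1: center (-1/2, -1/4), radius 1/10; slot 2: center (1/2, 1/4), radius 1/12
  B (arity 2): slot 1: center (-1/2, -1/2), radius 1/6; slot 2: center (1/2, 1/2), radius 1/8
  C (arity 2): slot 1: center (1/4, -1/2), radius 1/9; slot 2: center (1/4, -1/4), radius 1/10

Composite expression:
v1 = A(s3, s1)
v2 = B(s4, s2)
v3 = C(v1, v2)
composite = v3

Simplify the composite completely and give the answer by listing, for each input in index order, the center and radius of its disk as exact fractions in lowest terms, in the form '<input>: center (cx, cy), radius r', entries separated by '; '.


Follow each s-input down from C: c' goes to c + r*c', radius to r*r'.
s3 passes through 2 substitutions, ending at center (7/36, -19/36), radius 1/90
s1 passes through 2 substitutions, ending at center (11/36, -17/36), radius 1/108
s4 passes through 2 substitutions, ending at center (1/5, -3/10), radius 1/60
s2 passes through 2 substitutions, ending at center (3/10, -1/5), radius 1/80

s1: center (11/36, -17/36), radius 1/108; s2: center (3/10, -1/5), radius 1/80; s3: center (7/36, -19/36), radius 1/90; s4: center (1/5, -3/10), radius 1/60


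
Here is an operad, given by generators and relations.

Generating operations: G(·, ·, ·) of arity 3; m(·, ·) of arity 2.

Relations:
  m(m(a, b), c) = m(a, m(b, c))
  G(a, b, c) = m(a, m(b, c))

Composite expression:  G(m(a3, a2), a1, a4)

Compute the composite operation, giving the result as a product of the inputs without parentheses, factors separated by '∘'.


Associativity of G dissolves the nesting; only the a-input order survives.
m(a3, a2) spells out as a3 ∘ a2
G(m(a3, a2), a1, a4) spells out as a3 ∘ a2 ∘ a1 ∘ a4

a3 ∘ a2 ∘ a1 ∘ a4


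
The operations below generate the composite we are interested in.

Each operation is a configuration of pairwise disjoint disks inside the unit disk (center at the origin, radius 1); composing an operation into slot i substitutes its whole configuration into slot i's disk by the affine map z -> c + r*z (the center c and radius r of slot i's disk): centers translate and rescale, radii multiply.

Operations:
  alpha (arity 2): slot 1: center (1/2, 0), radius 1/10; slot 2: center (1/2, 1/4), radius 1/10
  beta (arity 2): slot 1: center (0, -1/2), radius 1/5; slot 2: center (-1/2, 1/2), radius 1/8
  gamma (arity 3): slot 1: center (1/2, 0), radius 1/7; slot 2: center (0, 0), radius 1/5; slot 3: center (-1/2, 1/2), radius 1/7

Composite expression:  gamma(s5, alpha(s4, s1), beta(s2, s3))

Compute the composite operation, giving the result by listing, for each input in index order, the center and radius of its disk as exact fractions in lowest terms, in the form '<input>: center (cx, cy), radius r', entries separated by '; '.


s1: center (1/10, 1/20), radius 1/50; s2: center (-1/2, 3/7), radius 1/35; s3: center (-4/7, 4/7), radius 1/56; s4: center (1/10, 0), radius 1/50; s5: center (1/2, 0), radius 1/7

Follow each s-input down from gamma: c' goes to c + r*c', radius to r*r'.
input s5: composing its 1 substitution step yields center (1/2, 0), radius 1/7
input s4: composing its 2 substitution steps yields center (1/10, 0), radius 1/50
input s1: composing its 2 substitution steps yields center (1/10, 1/20), radius 1/50
input s2: composing its 2 substitution steps yields center (-1/2, 3/7), radius 1/35
input s3: composing its 2 substitution steps yields center (-4/7, 4/7), radius 1/56


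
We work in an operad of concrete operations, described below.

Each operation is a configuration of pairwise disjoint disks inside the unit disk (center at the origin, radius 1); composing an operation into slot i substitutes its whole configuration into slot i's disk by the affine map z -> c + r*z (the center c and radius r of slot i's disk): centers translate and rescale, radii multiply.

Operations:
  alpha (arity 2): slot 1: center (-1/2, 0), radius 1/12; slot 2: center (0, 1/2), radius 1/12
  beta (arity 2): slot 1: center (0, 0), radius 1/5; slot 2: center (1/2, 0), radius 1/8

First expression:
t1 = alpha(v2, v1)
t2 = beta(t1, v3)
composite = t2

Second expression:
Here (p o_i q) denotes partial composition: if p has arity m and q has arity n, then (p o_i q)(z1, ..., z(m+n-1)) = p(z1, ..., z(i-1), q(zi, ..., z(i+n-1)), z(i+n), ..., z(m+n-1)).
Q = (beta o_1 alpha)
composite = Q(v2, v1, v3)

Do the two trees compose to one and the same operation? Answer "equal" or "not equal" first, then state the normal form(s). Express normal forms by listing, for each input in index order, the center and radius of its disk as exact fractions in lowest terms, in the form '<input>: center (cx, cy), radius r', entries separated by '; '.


The first composite normalizes to v1: center (0, 1/10), radius 1/60; v2: center (-1/10, 0), radius 1/60; v3: center (1/2, 0), radius 1/8
The second composite normalizes to v1: center (0, 1/10), radius 1/60; v2: center (-1/10, 0), radius 1/60; v3: center (1/2, 0), radius 1/8
The forms coincide; equal.

equal; both compose to v1: center (0, 1/10), radius 1/60; v2: center (-1/10, 0), radius 1/60; v3: center (1/2, 0), radius 1/8
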